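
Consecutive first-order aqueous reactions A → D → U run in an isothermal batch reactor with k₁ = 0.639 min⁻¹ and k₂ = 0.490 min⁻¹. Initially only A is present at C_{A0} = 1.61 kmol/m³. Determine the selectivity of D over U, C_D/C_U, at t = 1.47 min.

2.07

Solving the coupled first-order balances gives C_D(t) = [k₁/(k₂−k₁)]·C_{A0}·(e^(−k₁t) − e^(−k₂t)).
e^(−k₁t) = e^(−0.639×1.47) = e^(−0.9393) = 0.3909; e^(−k₂t) = e^(−0.7203) = 0.4866.
C_D = 0.639×1.61/(0.490−0.639) × (0.3909−0.4866) = (-6.905)×(-0.09572) = 0.6609 kmol/m³.
C_A = C_{A0}e^(−k₁t) = 0.6293 kmol/m³, so C_U = C_{A0}−C_A−C_D = 0.3198 kmol/m³; C_D/C_U = 2.07.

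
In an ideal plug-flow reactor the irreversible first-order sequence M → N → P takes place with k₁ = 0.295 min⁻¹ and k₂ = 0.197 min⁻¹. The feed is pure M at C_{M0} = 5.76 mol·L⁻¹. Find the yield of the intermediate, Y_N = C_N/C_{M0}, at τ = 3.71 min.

0.442

The intermediate concentration in a first-order A→B→C sequence is C_N = k₁C_{M0}(e^(−k₁τ) − e^(−k₂τ))/(k₂−k₁).
e^(−k₁τ) = e^(−0.295×3.71) = e^(−1.094) = 0.3347; e^(−k₂τ) = e^(−0.7309) = 0.4815.
C_N = 0.295×5.76/(0.197−0.295) × (0.3347−0.4815) = (-17.34)×(-0.1468) = 2.545 mol·L⁻¹.
Y_N = C_N/C_{M0} = 2.545/5.76 = 0.442.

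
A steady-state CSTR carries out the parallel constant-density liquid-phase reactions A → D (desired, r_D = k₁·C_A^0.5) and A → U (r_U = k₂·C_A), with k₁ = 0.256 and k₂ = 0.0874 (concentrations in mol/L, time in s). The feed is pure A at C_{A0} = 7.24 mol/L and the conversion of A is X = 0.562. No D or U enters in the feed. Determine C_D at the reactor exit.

Exit C_A = C_{A0}(1−X) = 7.24×0.438 = 3.171 mol/L.
In a CSTR the entire volume is at exit conditions, so r_D = 0.256×3.171^0.5 = 0.4559 and r_U = 0.0874×3.171 = 0.2772.
Fraction of consumed A going to D: r_D/(r_D+r_U) = 0.6219.
C_D = 0.6219·C_{A0}·X = 0.6219×7.24×0.562 = 2.53 mol/L.

2.53 mol/L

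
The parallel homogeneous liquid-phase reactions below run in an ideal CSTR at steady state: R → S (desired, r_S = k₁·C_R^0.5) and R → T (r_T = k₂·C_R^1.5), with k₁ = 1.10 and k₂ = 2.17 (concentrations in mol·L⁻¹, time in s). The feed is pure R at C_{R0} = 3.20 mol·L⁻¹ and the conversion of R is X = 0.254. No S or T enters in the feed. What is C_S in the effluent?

Exit C_R = C_{R0}(1−X) = 3.20×0.746 = 2.387 mol·L⁻¹.
Rates in a CSTR are evaluated at the outlet concentration: r_S = 1.10×2.387^0.5 = 1.700, r_T = 2.17×2.387^1.5 = 8.004.
Fraction of consumed R going to S: r_S/(r_S+r_T) = 0.1752.
C_S = 0.1752·C_{R0}·X = 0.1752×3.20×0.254 = 0.142 mol·L⁻¹.

0.142 mol·L⁻¹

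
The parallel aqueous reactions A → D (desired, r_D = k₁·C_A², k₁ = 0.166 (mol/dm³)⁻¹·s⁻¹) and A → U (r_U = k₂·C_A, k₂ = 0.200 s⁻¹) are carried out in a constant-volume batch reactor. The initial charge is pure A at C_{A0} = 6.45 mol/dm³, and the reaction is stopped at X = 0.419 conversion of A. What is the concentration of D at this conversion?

C_A = C_{A0}(1−X) = 3.747 mol/dm³.
Along a PFR/batch, dC_U/dC_A = −r_U/(r_D+r_U) = −k₂/(k₂+k₁·C_A).
Integrating from C_{A0} to C_A: C_U = (0.200/0.166)·ln[(0.200+0.166·6.45)/(0.200+0.166·3.75)] = 1.205·ln(1.271/0.8221) = 0.5247 mol/dm³.
Then C_D = (C_{A0}−C_A) − C_U = 2.703 − 0.5247 = 2.178 mol/dm³.

2.18 mol/dm³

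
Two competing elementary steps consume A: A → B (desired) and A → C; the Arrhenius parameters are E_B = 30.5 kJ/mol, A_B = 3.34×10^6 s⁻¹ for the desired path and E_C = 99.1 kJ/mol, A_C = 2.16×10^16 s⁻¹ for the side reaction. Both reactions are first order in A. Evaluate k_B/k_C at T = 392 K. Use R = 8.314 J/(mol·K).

k_B/k_C = (A_B/A_C)·exp[−(E_B−E_C)/(RT)] = (A_B/A_C)·exp[(E_C−E_B)/(RT)].
(E_C−E_B)/(RT) = (99.1−30.5)×10³/(8.314×392) = 68600/3259 = 21.05.
k_B/k_C = (3.34×10^6/2.16×10^16)·exp(21.05) = 1.546×10^-10 × 1.385×10^9 = 0.214.

0.214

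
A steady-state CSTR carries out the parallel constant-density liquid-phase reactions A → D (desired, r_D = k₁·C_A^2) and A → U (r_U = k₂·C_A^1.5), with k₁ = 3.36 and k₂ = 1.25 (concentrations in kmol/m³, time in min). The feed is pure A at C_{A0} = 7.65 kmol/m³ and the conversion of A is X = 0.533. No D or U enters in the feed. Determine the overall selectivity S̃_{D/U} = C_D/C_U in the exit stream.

5.08

Exit C_A = C_{A0}(1−X) = 7.65×0.467 = 3.573 kmol/m³.
Rates in a CSTR are evaluated at the outlet concentration: r_D = 3.36×3.573^2 = 42.88, r_U = 1.25×3.573^1.5 = 8.441.
Overall selectivity = C_D/C_U = r_Dτ/(r_Uτ) = r_D/r_U = 5.08.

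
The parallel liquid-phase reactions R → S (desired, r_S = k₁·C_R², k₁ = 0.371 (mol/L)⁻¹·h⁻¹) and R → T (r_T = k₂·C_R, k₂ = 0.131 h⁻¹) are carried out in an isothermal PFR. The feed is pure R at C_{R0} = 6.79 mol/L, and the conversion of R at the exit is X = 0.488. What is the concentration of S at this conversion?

C_R = C_{R0}(1−X) = 3.476 mol/L.
Along a PFR/batch, dC_T/dC_R = −r_T/(r_S+r_T) = −k₂/(k₂+k₁·C_R).
Integrating from C_{R0} to C_R: C_T = (0.131/0.371)·ln[(0.131+0.371·6.79)/(0.131+0.371·3.48)] = 0.3531·ln(2.650/1.421) = 0.2201 mol/L.
Then C_S = (C_{R0}−C_R) − C_T = 3.314 − 0.2201 = 3.093 mol/L.

3.09 mol/L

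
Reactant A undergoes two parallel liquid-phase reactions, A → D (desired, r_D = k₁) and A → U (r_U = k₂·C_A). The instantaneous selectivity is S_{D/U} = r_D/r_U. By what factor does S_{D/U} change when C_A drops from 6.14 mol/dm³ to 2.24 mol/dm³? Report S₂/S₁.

2.74

S_{D/U} = (k₁/k₂)·C_A⁻¹, so S₂/S₁ = (C_{A,2}/C_{A,1})⁻¹.
= 6.14/2.24 = 2.74.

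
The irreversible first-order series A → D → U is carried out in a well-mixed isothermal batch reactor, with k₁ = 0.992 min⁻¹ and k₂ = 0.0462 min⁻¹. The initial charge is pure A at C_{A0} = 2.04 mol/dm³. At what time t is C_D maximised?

3.24 min

For first-order series the maximum of C_D occurs at t_opt = ln(k₂/k₁)/(k₂−k₁).
= ln(0.0462/0.992)/(0.0462−0.992) = ln(0.04657)/-0.9458 = -3.067/-0.9458 = 3.24 min.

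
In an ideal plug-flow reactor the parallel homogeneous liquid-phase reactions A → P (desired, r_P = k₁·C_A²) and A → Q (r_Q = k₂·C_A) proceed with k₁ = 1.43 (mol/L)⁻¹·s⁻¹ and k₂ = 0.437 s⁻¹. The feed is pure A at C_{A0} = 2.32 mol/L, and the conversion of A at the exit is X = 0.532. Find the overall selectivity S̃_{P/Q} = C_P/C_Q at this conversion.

C_A = C_{A0}(1−X) = 1.086 mol/L.
Along a PFR/batch, dC_Q/dC_A = −r_Q/(r_P+r_Q) = −k₂/(k₂+k₁·C_A).
Integrating from C_{A0} to C_A: C_Q = (0.437/1.43)·ln[(0.437+1.43·2.32)/(0.437+1.43·1.09)] = 0.3056·ln(3.755/1.990) = 0.1941 mol/L.
Then C_P = (C_{A0}−C_A) − C_Q = 1.234 − 0.1941 = 1.040 mol/L.
S̃_{P/Q} = C_P/C_Q = 1.040/0.1941 = 5.36.

5.36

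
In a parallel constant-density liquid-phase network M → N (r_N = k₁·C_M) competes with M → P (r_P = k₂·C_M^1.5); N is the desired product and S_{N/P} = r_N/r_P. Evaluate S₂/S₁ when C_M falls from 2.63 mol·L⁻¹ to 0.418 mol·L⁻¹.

2.51

S_{N/P} = (k₁/k₂)·C_M^-0.5, so S₂/S₁ = (C_{M,2}/C_{M,1})^-0.5.
= (0.418/2.63)^(-0.5) = (0.1589)^(-0.5) = 2.51.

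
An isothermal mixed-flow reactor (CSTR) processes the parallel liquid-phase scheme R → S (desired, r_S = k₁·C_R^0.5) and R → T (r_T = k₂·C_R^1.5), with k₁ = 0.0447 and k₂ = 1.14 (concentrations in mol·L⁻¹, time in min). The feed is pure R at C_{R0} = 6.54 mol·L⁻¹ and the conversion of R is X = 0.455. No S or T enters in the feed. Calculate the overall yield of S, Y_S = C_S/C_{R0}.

0.00495

Exit C_R = C_{R0}(1−X) = 6.54×0.545 = 3.564 mol·L⁻¹.
Rates in a CSTR are evaluated at the outlet concentration: r_S = 0.0447×3.564^0.5 = 0.08439, r_T = 1.14×3.564^1.5 = 7.671.
Fraction of consumed R going to S: r_S/(r_S+r_T) = 0.01088.
C_S = 0.01088·C_{R0}·X = 0.01088×6.54×0.455 = 0.0324 mol·L⁻¹; Y_S = C_S/C_{R0} = 0.00495.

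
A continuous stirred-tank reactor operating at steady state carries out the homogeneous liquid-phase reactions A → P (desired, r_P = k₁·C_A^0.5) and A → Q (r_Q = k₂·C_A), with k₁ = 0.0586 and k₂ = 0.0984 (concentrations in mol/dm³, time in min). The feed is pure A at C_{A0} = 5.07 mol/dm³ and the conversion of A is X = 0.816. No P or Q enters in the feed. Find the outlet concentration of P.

Exit C_A = C_{A0}(1−X) = 5.07×0.184 = 0.9329 mol/dm³.
A CSTR operates uniformly at the exit composition, giving r_P = 0.05660 and r_Q = 0.09180 (each k·C_A^n at C_A = 0.9329).
Fraction of consumed A going to P: r_P/(r_P+r_Q) = 0.3814.
C_P = 0.3814·C_{A0}·X = 0.3814×5.07×0.816 = 1.58 mol/dm³.

1.58 mol/dm³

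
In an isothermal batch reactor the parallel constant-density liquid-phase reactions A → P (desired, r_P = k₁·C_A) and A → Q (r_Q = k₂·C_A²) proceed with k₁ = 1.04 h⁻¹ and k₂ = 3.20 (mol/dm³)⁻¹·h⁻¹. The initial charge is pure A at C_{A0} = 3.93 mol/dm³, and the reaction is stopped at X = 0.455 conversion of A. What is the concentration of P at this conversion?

C_A = C_{A0}(1−X) = 2.142 mol/dm³.
Along a PFR/batch, dC_P/dC_A = −r_P/(r_P+r_Q) = −k₁/(k₁+k₂·C_A).
Integrating from C_{A0} to C_A: C_P = (1.04/3.20)·ln[(1.04+3.20·3.93)/(1.04+3.20·2.14)] = 0.3250·ln(13.62/7.894) = 0.1772 mol/dm³.

0.177 mol/dm³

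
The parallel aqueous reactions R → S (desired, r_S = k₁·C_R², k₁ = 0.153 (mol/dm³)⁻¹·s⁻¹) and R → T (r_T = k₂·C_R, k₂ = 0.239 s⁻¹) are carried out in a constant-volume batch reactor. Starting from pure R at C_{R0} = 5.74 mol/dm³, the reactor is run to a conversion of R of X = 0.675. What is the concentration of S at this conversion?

2.69 mol/dm³

C_R = C_{R0}(1−X) = 1.865 mol/dm³.
Along a PFR/batch, dC_T/dC_R = −r_T/(r_S+r_T) = −k₂/(k₂+k₁·C_R).
Integrating from C_{R0} to C_R: C_T = (0.239/0.153)·ln[(0.239+0.153·5.74)/(0.239+0.153·1.87)] = 1.562·ln(1.117/0.5244) = 1.181 mol/dm³.
Then C_S = (C_{R0}−C_R) − C_T = 3.875 − 1.181 = 2.693 mol/dm³.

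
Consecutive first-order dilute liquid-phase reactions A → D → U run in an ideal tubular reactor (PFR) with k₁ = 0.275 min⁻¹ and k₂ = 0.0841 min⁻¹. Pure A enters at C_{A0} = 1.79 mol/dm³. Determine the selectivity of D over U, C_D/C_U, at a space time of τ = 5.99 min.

Solving the coupled first-order balances gives C_D(τ) = [k₁/(k₂−k₁)]·C_{A0}·(e^(−k₁τ) − e^(−k₂τ)).
e^(−k₁τ) = e^(−0.275×5.99) = e^(−1.647) = 0.1926; e^(−k₂τ) = e^(−0.5038) = 0.6043.
C_D = 0.275×1.79/(0.0841−0.275) × (0.1926−0.6043) = (-2.579)×(-0.4117) = 1.062 mol/dm³.
C_A = C_{A0}e^(−k₁τ) = 0.3447 mol/dm³, so C_U = C_{A0}−C_A−C_D = 0.3837 mol/dm³; C_D/C_U = 2.77.

2.77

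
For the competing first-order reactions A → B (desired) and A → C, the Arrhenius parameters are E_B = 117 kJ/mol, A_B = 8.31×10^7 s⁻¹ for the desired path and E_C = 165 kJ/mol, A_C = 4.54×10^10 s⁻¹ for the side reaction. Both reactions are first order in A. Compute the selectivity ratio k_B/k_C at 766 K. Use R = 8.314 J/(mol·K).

3.43

k_B/k_C = (A_B/A_C)·exp[−(E_B−E_C)/(RT)] = (A_B/A_C)·exp[(E_C−E_B)/(RT)].
(E_C−E_B)/(RT) = (165−117)×10³/(8.314×766) = 48000/6369 = 7.537.
k_B/k_C = (8.31×10^7/4.54×10^10)·exp(7.537) = 0.001830 × 1876 = 3.43.
Since E_B < E_C, lowering the temperature improves selectivity toward B.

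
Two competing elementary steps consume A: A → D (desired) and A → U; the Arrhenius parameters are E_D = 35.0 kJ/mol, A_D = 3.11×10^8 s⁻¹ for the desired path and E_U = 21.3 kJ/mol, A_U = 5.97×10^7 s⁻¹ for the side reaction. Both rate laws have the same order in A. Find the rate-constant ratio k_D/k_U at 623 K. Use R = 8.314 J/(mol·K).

0.370

k_D/k_U = (A_D/A_U)·exp[−(E_D−E_U)/(RT)] = (A_D/A_U)·exp[(E_U−E_D)/(RT)].
(E_U−E_D)/(RT) = (21.3−35.0)×10³/(8.314×623) = -13700/5180 = -2.645.
k_D/k_U = (3.11×10^8/5.97×10^7)·exp(-2.645) = 5.209 × 0.07101 = 0.370.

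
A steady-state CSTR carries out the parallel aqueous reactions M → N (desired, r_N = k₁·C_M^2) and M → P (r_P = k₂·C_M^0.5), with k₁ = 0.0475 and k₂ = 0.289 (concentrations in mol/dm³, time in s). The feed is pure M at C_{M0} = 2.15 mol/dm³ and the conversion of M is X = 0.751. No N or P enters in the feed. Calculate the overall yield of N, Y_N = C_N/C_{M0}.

Exit C_M = C_{M0}(1−X) = 2.15×0.249 = 0.5353 mol/dm³.
Rates in a CSTR are evaluated at the outlet concentration: r_N = 0.0475×0.5353^2 = 0.01361, r_P = 0.289×0.5353^0.5 = 0.2115.
Fraction of consumed M going to N: r_N/(r_N+r_P) = 0.06049.
C_N = 0.06049·C_{M0}·X = 0.06049×2.15×0.751 = 0.0977 mol/dm³; Y_N = C_N/C_{M0} = 0.0454.

0.0454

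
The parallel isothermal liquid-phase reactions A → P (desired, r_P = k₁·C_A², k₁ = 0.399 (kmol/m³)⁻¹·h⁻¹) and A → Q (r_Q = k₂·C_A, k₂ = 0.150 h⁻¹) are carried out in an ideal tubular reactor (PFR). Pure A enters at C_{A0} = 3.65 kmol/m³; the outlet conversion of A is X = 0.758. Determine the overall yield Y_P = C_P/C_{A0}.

C_A = C_{A0}(1−X) = 0.8833 kmol/m³.
Along a PFR/batch, dC_Q/dC_A = −r_Q/(r_P+r_Q) = −k₂/(k₂+k₁·C_A).
Integrating from C_{A0} to C_A: C_Q = (0.150/0.399)·ln[(0.150+0.399·3.65)/(0.150+0.399·0.883)] = 0.3759·ln(1.606/0.5024) = 0.4369 kmol/m³.
Then C_P = (C_{A0}−C_A) − C_Q = 2.767 − 0.4369 = 2.330 kmol/m³.
Y_P = C_P/C_{A0} = 2.330/3.65 = 0.638.

0.638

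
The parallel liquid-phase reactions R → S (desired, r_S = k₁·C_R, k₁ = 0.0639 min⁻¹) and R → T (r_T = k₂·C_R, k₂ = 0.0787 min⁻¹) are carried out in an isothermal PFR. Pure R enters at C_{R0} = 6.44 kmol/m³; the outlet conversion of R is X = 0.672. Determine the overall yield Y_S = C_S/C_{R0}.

C_R = C_{R0}(1−X) = 2.112 kmol/m³.
Both paths are first order in R, so the instantaneous fraction to S is constant: dC_S/d(−C_R) = k₁/(k₁+k₂) = 0.4481.
C_S = 0.4481·(C_{R0}−C_R) = 0.4481×4.328 = 1.94 kmol/m³.
Y_S = C_S/C_{R0} = 1.939/6.44 = 0.301.

0.301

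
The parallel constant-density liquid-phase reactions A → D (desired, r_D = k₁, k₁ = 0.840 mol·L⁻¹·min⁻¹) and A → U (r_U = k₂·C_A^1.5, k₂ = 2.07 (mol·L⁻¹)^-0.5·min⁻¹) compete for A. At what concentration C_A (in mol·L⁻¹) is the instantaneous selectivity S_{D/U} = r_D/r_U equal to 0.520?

S_{D/U} = (k₁/k₂)·C_A^-1.5 ⇒ C_A = (S·k₂/k₁)^(1/(-1.5)).
= (0.520×2.07/0.840)^(-0.6667) = (1.281)^(-0.6667) = 0.848 mol·L⁻¹.

0.848 mol·L⁻¹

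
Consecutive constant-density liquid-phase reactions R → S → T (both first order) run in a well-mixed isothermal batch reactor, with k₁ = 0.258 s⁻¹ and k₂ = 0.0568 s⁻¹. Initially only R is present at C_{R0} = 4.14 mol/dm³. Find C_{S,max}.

Evaluating C_S at t_opt = ln(k₂/k₁)/(k₂−k₁) gives C_{S,max}/C_{R0} = (k₁/k₂)^[k₂/(k₂−k₁)].
= (0.258/0.0568)^(0.0568/(0.0568−0.258)) = (4.542)^(-0.2823) = 0.6523.
C_{S,max} = 0.6523×4.14 = 2.70 mol/dm³.

2.70 mol/dm³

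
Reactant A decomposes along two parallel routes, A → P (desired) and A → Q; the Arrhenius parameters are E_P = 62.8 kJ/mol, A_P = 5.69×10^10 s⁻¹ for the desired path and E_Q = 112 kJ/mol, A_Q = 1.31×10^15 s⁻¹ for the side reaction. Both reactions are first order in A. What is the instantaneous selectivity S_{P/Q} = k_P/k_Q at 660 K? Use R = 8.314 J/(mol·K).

0.340

With equal orders, S_{P/Q} = k_P/k_Q = (A_P/A_Q)·exp[(E_Q−E_P)/(RT)].
(E_Q−E_P)/(RT) = (112−62.8)×10³/(8.314×660) = 49200/5487 = 8.966.
k_P/k_Q = (5.69×10^10/1.31×10^15)·exp(8.966) = 4.344×10^-5 × 7834 = 0.340.
Since E_P < E_Q, lowering the temperature improves selectivity toward P.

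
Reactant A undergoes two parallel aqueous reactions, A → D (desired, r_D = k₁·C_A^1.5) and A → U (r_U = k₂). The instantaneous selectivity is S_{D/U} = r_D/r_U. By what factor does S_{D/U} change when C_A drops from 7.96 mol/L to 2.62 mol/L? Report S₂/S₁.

S_{D/U} = (k₁/k₂)·C_A^1.5, so S₂/S₁ = (C_{A,2}/C_{A,1})^1.5.
= (2.62/7.96)^1.5 = (0.3291)^1.5 = 0.189.

0.189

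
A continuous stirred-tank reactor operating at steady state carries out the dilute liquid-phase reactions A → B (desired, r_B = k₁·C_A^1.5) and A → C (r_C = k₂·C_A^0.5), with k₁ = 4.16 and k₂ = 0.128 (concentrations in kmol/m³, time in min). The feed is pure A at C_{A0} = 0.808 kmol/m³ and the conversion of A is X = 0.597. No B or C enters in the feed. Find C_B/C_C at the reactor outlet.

Exit C_A = C_{A0}(1−X) = 0.808×0.403 = 0.3256 kmol/m³.
In a CSTR the entire volume is at exit conditions, so r_B = 4.16×0.3256^1.5 = 0.7730 and r_C = 0.128×0.3256^0.5 = 0.07304.
Overall selectivity = C_B/C_C = r_Bτ/(r_Cτ) = r_B/r_C = 10.6.

10.6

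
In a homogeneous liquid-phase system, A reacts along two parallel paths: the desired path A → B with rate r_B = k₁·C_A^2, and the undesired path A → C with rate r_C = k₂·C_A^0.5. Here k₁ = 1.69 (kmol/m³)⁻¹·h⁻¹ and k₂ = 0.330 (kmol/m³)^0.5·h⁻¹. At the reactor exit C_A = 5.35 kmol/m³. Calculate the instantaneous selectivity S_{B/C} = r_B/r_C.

63.4

S_{B/C} = r_B/r_C = (k₁·C_A^2)/(k₂·C_A^0.5) = (k₁/k₂)·C_A^1.5.
= (1.69×5.350^2) / (0.330×5.350^0.5) = 48.37/0.7633 = 63.4.
Since the desired path is higher order in A, keeping C_A high (PFR or concentrated feed) favours B.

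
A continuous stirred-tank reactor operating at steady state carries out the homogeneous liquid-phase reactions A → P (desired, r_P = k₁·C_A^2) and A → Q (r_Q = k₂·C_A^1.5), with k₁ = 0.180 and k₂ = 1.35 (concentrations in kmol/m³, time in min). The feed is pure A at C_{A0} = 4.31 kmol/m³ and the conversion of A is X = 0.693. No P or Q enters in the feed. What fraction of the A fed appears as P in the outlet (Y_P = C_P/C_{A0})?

Exit C_A = C_{A0}(1−X) = 4.31×0.307 = 1.323 kmol/m³.
Rates in a CSTR are evaluated at the outlet concentration: r_P = 0.180×1.323^2 = 0.3151, r_Q = 1.35×1.323^1.5 = 2.055.
Fraction of consumed A going to P: r_P/(r_P+r_Q) = 0.1330.
C_P = 0.1330·C_{A0}·X = 0.1330×4.31×0.693 = 0.397 kmol/m³; Y_P = C_P/C_{A0} = 0.0922.

0.0922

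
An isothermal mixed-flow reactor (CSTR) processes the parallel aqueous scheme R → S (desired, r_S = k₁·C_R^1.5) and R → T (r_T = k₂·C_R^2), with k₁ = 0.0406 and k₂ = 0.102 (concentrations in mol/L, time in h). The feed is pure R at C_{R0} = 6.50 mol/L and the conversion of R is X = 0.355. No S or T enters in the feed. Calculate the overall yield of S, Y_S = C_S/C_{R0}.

0.0578

Exit C_R = C_{R0}(1−X) = 6.50×0.645 = 4.192 mol/L.
A CSTR operates uniformly at the exit composition, giving r_S = 0.3485 and r_T = 1.793 (each k·C_R^n at C_R = 4.192).
Fraction of consumed R going to S: r_S/(r_S+r_T) = 0.1628.
C_S = 0.1628·C_{R0}·X = 0.1628×6.50×0.355 = 0.376 mol/L; Y_S = C_S/C_{R0} = 0.0578.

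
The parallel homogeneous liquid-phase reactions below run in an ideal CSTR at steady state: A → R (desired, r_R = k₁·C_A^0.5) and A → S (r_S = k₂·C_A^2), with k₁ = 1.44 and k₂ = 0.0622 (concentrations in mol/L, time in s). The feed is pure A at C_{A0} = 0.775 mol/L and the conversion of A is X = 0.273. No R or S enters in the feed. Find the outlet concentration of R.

Exit C_A = C_{A0}(1−X) = 0.775×0.727 = 0.5634 mol/L.
A CSTR operates uniformly at the exit composition, giving r_R = 1.081 and r_S = 0.01975 (each k·C_A^n at C_A = 0.5634).
Fraction of consumed A going to R: r_R/(r_R+r_S) = 0.9821.
C_R = 0.9821·C_{A0}·X = 0.9821×0.775×0.273 = 0.208 mol/L.

0.208 mol/L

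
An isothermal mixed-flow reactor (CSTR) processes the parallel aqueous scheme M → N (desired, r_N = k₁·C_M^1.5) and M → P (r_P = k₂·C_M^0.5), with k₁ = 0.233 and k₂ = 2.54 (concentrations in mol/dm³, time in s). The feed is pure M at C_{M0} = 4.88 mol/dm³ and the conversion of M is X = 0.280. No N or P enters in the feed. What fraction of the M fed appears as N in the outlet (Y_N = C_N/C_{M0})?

Exit C_M = C_{M0}(1−X) = 4.88×0.720 = 3.514 mol/dm³.
In a CSTR the entire volume is at exit conditions, so r_N = 0.233×3.514^1.5 = 1.535 and r_P = 2.54×3.514^0.5 = 4.761.
Fraction of consumed M going to N: r_N/(r_N+r_P) = 0.2437.
C_N = 0.2437·C_{M0}·X = 0.2437×4.88×0.280 = 0.333 mol/dm³; Y_N = C_N/C_{M0} = 0.0682.

0.0682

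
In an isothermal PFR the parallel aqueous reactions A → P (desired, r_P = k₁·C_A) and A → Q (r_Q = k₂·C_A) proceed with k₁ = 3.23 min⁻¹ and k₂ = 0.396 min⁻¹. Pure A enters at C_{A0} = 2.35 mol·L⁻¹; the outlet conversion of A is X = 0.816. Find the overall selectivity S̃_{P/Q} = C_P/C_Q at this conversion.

C_A = C_{A0}(1−X) = 0.4324 mol·L⁻¹.
Both paths are first order in A, so the instantaneous fraction to P is constant: dC_P/d(−C_A) = k₁/(k₁+k₂) = 0.8908.
C_P = 0.8908·(C_{A0}−C_A) = 0.8908×1.918 = 1.71 mol·L⁻¹.
C_Q = (C_{A0}−C_A)−C_P = 0.2094 mol·L⁻¹; S̃_{P/Q} = 1.708/0.2094 = 8.16.

8.16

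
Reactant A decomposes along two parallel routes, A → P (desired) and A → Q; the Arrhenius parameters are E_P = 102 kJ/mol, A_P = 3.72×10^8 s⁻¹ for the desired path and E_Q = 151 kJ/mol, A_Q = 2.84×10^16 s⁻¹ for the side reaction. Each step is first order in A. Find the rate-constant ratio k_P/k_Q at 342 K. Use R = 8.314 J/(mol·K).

0.399

Since both paths have the same order in A, the concentration cancels and S_{P/Q} = k_P/k_Q = (A_P/A_Q)·exp[(E_Q−E_P)/(RT)].
(E_Q−E_P)/(RT) = (151−102)×10³/(8.314×342) = 49000/2843 = 17.23.
k_P/k_Q = (3.72×10^8/2.84×10^16)·exp(17.23) = 1.310×10^-8 × 3.049×10^7 = 0.399.
Since E_P < E_Q, lowering the temperature improves selectivity toward P.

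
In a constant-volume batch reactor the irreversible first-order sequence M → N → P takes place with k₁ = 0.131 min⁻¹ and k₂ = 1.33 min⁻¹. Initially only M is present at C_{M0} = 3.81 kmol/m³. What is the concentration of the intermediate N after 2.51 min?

The intermediate concentration in a first-order A→B→C sequence is C_N = k₁C_{M0}(e^(−k₁t) − e^(−k₂t))/(k₂−k₁).
e^(−k₁t) = e^(−0.131×2.51) = e^(−0.3288) = 0.7198; e^(−k₂t) = e^(−3.338) = 0.03550.
C_N = 0.131×3.81/(1.33−0.131) × (0.7198−0.03550) = 0.4163×0.6843 = 0.2848 kmol/m³.

0.285 kmol/m³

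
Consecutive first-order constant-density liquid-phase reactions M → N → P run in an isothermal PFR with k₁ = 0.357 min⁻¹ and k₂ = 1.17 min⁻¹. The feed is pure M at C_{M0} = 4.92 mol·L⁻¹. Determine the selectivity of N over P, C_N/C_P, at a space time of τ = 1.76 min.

0.618

Solving the coupled first-order balances gives C_N(τ) = [k₁/(k₂−k₁)]·C_{M0}·(e^(−k₁τ) − e^(−k₂τ)).
e^(−k₁τ) = e^(−0.357×1.76) = e^(−0.6283) = 0.5335; e^(−k₂τ) = e^(−2.059) = 0.1276.
C_N = 0.357×4.92/(1.17−0.357) × (0.5335−0.1276) = 2.160×0.4059 = 0.8770 mol·L⁻¹.
C_M = C_{M0}e^(−k₁τ) = 2.625 mol·L⁻¹, so C_P = C_{M0}−C_M−C_N = 1.418 mol·L⁻¹; C_N/C_P = 0.618.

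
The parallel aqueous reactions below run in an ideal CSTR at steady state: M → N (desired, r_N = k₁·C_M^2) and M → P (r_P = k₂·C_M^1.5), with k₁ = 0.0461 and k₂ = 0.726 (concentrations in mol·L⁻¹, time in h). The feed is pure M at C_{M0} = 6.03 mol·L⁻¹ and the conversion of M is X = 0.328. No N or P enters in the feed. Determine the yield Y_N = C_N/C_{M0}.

Exit C_M = C_{M0}(1−X) = 6.03×0.672 = 4.052 mol·L⁻¹.
A CSTR operates uniformly at the exit composition, giving r_N = 0.7570 and r_P = 5.922 (each k·C_M^n at C_M = 4.052).
Fraction of consumed M going to N: r_N/(r_N+r_P) = 0.1133.
C_N = 0.1133·C_{M0}·X = 0.1133×6.03×0.328 = 0.224 mol·L⁻¹; Y_N = C_N/C_{M0} = 0.0372.

0.0372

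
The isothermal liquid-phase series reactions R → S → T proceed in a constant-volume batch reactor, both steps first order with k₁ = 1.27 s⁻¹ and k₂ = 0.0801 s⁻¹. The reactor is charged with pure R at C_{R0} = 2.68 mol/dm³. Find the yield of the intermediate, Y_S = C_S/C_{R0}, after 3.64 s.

0.787

Solving the coupled first-order balances gives C_S(t) = [k₁/(k₂−k₁)]·C_{R0}·(e^(−k₁t) − e^(−k₂t)).
e^(−k₁t) = e^(−1.27×3.64) = e^(−4.623) = 0.009825; e^(−k₂t) = e^(−0.2916) = 0.7471.
C_S = 1.27×2.68/(0.0801−1.27) × (0.009825−0.7471) = (-2.860)×(-0.7373) = 2.109 mol/dm³.
Y_S = C_S/C_{R0} = 2.109/2.68 = 0.787.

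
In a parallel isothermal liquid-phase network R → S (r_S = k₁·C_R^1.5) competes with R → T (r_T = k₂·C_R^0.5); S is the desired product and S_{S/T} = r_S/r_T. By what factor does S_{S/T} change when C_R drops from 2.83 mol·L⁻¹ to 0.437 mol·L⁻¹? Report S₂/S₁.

S_{S/T} = (k₁/k₂)·C_R, so S₂/S₁ = (C_{R,2}/C_{R,1}).
= 0.437/2.83 = 0.154.

0.154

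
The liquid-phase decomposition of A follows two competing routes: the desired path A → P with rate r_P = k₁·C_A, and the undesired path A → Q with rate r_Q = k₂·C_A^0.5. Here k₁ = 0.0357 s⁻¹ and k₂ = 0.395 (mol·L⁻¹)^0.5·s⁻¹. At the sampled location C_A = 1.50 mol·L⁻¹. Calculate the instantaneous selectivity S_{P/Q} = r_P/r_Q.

S_{P/Q} = r_P/r_Q = (k₁·C_A)/(k₂·C_A^0.5) = (k₁/k₂)·C_A^0.5.
= (0.0357×1.500) / (0.395×1.500^0.5) = 0.05355/0.4838 = 0.111.

0.111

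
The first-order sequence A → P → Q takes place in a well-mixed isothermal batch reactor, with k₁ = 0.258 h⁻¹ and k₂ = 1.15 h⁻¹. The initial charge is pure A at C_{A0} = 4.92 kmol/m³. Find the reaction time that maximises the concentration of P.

1.68 h

For first-order series the maximum of C_P occurs at t_opt = ln(k₂/k₁)/(k₂−k₁).
= ln(1.15/0.258)/(1.15−0.258) = ln(4.457)/0.8920 = 1.495/0.8920 = 1.68 h.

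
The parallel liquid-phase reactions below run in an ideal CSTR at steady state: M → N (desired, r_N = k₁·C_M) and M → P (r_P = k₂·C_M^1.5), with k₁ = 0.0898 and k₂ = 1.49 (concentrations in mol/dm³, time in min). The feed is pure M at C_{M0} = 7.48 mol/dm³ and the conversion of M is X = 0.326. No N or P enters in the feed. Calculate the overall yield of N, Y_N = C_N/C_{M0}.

Exit C_M = C_{M0}(1−X) = 7.48×0.674 = 5.042 mol/dm³.
Rates in a CSTR are evaluated at the outlet concentration: r_N = 0.0898×5.042 = 0.4527, r_P = 1.49×5.042^1.5 = 16.87.
Fraction of consumed M going to N: r_N/(r_N+r_P) = 0.02614.
C_N = 0.02614·C_{M0}·X = 0.02614×7.48×0.326 = 0.0637 mol/dm³; Y_N = C_N/C_{M0} = 0.00852.

0.00852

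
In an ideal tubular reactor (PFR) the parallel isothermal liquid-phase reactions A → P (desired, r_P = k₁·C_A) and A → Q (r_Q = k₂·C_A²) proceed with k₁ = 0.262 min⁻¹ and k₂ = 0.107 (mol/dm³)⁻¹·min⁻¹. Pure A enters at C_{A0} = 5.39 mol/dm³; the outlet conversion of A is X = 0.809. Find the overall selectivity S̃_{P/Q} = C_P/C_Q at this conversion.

C_A = C_{A0}(1−X) = 1.029 mol/dm³.
Along a PFR/batch, dC_P/dC_A = −r_P/(r_P+r_Q) = −k₁/(k₁+k₂·C_A).
Integrating from C_{A0} to C_A: C_P = (0.262/0.107)·ln[(0.262+0.107·5.39)/(0.262+0.107·1.03)] = 2.449·ln(0.8387/0.3722) = 1.990 mol/dm³.
C_Q = (C_{A0}−C_A)−C_P = 2.371 mol/dm³; S̃_{P/Q} = 1.990/2.371 = 0.839.

0.839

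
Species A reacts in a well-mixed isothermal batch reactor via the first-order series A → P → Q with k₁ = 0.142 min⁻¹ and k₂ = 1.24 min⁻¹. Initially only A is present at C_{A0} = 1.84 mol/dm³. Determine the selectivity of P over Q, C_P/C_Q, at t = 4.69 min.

0.157

For first-order series with pure A initially, C_P(t) = k₁C_{A0}/(k₂−k₁)·(e^(−k₁t) − e^(−k₂t)).
e^(−k₁t) = e^(−0.142×4.69) = e^(−0.6660) = 0.5138; e^(−k₂t) = e^(−5.816) = 0.002981.
C_P = 0.142×1.84/(1.24−0.142) × (0.5138−0.002981) = 0.2380×0.5108 = 0.1215 mol/dm³.
C_A = C_{A0}e^(−k₁t) = 0.9453 mol/dm³, so C_Q = C_{A0}−C_A−C_P = 0.7731 mol/dm³; C_P/C_Q = 0.157.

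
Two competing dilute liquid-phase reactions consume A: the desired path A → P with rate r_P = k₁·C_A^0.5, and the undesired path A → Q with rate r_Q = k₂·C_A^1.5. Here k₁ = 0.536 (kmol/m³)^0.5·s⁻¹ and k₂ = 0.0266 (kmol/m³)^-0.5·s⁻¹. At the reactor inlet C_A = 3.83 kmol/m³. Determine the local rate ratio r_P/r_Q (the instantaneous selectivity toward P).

S_{P/Q} = r_P/r_Q = (k₁·C_A^0.5)/(k₂·C_A^1.5) = (k₁/k₂)·C_A⁻¹.
= (0.536×3.830^0.5) / (0.0266×3.830^1.5) = 1.049/0.1994 = 5.26.
The undesired path is higher order in A, so low C_A (CSTR or dilute feed) favours P.

5.26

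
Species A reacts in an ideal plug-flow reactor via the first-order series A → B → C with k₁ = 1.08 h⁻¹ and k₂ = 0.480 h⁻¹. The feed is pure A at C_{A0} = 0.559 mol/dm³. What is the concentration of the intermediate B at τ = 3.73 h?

0.150 mol/dm³

The intermediate concentration in a first-order A→B→C sequence is C_B = k₁C_{A0}(e^(−k₁τ) − e^(−k₂τ))/(k₂−k₁).
e^(−k₁τ) = e^(−1.08×3.73) = e^(−4.028) = 0.01780; e^(−k₂τ) = e^(−1.790) = 0.1669.
C_B = 1.08×0.559/(0.480−1.08) × (0.01780−0.1669) = (-1.006)×(-0.1491) = 0.1500 mol/dm³.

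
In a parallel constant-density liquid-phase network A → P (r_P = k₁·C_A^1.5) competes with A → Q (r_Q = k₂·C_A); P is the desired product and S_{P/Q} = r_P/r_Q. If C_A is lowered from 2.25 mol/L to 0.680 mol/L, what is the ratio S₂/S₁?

0.550

S_{P/Q} = (k₁/k₂)·C_A^0.5, so S₂/S₁ = (C_{A,2}/C_{A,1})^0.5.
= (0.680/2.25)^0.5 = (0.3022)^0.5 = 0.550.
Selectivity toward P falls as C_A falls — high-concentration operation is favoured.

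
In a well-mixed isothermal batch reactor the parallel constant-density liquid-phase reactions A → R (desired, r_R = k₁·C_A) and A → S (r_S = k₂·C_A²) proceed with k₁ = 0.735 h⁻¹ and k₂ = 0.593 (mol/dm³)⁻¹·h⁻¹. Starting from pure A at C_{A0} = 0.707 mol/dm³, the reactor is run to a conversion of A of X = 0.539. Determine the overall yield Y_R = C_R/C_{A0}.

C_A = C_{A0}(1−X) = 0.3259 mol/dm³.
Along a PFR/batch, dC_R/dC_A = −r_R/(r_R+r_S) = −k₁/(k₁+k₂·C_A).
Integrating from C_{A0} to C_A: C_R = (0.735/0.593)·ln[(0.735+0.593·0.707)/(0.735+0.593·0.326)] = 1.239·ln(1.154/0.9283) = 0.2701 mol/dm³.
Y_R = C_R/C_{A0} = 0.2701/0.707 = 0.382.

0.382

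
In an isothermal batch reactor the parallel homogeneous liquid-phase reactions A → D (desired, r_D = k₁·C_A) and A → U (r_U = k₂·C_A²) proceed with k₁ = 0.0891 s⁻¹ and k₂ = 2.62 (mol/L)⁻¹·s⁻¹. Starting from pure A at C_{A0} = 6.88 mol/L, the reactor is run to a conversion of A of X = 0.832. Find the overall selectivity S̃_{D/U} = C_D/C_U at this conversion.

C_A = C_{A0}(1−X) = 1.156 mol/L.
Along a PFR/batch, dC_D/dC_A = −r_D/(r_D+r_U) = −k₁/(k₁+k₂·C_A).
Integrating from C_{A0} to C_A: C_D = (0.0891/2.62)·ln[(0.0891+2.62·6.88)/(0.0891+2.62·1.16)] = 0.03401·ln(18.11/3.117) = 0.05984 mol/L.
C_U = (C_{A0}−C_A)−C_D = 5.664 mol/L; S̃_{D/U} = 0.05984/5.664 = 0.0106.

0.0106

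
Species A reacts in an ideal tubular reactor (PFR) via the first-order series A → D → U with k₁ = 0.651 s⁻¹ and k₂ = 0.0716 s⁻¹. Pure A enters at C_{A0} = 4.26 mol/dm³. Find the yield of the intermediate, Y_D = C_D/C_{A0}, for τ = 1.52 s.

Solving the coupled first-order balances gives C_D(τ) = [k₁/(k₂−k₁)]·C_{A0}·(e^(−k₁τ) − e^(−k₂τ)).
e^(−k₁τ) = e^(−0.651×1.52) = e^(−0.9895) = 0.3718; e^(−k₂τ) = e^(−0.1088) = 0.8969.
C_D = 0.651×4.26/(0.0716−0.651) × (0.3718−0.8969) = (-4.786)×(-0.5251) = 2.513 mol/dm³.
Y_D = C_D/C_{A0} = 2.513/4.26 = 0.590.

0.590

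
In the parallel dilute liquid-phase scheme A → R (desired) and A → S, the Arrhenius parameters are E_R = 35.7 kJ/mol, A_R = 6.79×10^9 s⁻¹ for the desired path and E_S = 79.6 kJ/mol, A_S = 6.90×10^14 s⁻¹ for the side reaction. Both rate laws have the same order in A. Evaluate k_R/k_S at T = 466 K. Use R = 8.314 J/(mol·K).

0.820

k_R/k_S = (A_R/A_S)·exp[−(E_R−E_S)/(RT)] = (A_R/A_S)·exp[(E_S−E_R)/(RT)].
(E_S−E_R)/(RT) = (79.6−35.7)×10³/(8.314×466) = 43900/3874 = 11.33.
k_R/k_S = (6.79×10^9/6.90×10^14)·exp(11.33) = 9.841×10^-6 × 83367 = 0.820.
Since E_R < E_S, lowering the temperature improves selectivity toward R.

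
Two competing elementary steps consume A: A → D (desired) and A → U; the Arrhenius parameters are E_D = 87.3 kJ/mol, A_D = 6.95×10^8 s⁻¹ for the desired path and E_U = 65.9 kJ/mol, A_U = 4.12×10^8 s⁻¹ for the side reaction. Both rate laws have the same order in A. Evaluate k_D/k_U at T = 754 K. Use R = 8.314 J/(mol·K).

k_D/k_U = (A_D/A_U)·exp[−(E_D−E_U)/(RT)] = (A_D/A_U)·exp[(E_U−E_D)/(RT)].
(E_U−E_D)/(RT) = (65.9−87.3)×10³/(8.314×754) = -21400/6269 = -3.414.
k_D/k_U = (6.95×10^8/4.12×10^8)·exp(-3.414) = 1.687 × 0.03292 = 0.0555.

0.0555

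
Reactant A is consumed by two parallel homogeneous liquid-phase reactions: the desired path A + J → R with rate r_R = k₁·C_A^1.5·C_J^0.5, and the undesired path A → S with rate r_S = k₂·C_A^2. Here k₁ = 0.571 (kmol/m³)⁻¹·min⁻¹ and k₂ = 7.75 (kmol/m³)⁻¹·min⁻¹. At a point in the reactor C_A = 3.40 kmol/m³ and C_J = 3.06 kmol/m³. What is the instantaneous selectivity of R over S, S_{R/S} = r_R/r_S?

0.0699

S_{R/S} = r_R/r_S = (k₁·C_A^1.5·C_J^0.5)/(k₂·C_A^2) = (k₁/k₂)·C_A^-0.5·C_J^0.5.
= (0.571×3.400^1.5×3.060^0.5) / (7.75×3.400^2) = 6.262/89.59 = 0.0699.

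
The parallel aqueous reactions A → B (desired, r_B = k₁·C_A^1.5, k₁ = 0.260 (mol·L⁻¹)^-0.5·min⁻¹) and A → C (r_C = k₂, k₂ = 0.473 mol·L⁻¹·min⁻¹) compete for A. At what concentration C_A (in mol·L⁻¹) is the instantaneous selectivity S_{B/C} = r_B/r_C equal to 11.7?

7.68 mol·L⁻¹

S_{B/C} = (k₁/k₂)·C_A^1.5 ⇒ C_A = (S·k₂/k₁)^(1/1.5).
= (11.7×0.473/0.260)^(0.6667) = (21.28)^(0.6667) = 7.68 mol·L⁻¹.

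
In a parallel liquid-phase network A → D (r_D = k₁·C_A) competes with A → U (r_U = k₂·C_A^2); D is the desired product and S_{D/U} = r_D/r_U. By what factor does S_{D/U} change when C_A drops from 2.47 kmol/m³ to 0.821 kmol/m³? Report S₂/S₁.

S_{D/U} = (k₁/k₂)·C_A⁻¹, so S₂/S₁ = (C_{A,2}/C_{A,1})⁻¹.
= 2.47/0.821 = 3.01.

3.01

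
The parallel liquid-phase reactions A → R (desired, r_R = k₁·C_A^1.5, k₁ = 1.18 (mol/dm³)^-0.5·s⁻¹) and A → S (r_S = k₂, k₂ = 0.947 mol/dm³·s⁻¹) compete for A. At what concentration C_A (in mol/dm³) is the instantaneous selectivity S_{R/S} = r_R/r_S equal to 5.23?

2.60 mol/dm³

S_{R/S} = (k₁/k₂)·C_A^1.5 ⇒ C_A = (S·k₂/k₁)^(1/1.5).
= (5.23×0.947/1.18)^(0.6667) = (4.197)^(0.6667) = 2.60 mol/dm³.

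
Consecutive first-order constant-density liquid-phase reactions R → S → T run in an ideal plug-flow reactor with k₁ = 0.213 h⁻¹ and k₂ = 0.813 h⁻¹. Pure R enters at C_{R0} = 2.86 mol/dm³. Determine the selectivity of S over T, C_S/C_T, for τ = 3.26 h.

For first-order series with pure R initially, C_S(τ) = k₁C_{R0}/(k₂−k₁)·(e^(−k₁τ) − e^(−k₂τ)).
e^(−k₁τ) = e^(−0.213×3.26) = e^(−0.6944) = 0.4994; e^(−k₂τ) = e^(−2.650) = 0.07062.
C_S = 0.213×2.86/(0.813−0.213) × (0.4994−0.07062) = 1.015×0.4288 = 0.4353 mol/dm³.
C_R = C_{R0}e^(−k₁τ) = 1.428 mol/dm³, so C_T = C_{R0}−C_R−C_S = 0.9964 mol/dm³; C_S/C_T = 0.437.

0.437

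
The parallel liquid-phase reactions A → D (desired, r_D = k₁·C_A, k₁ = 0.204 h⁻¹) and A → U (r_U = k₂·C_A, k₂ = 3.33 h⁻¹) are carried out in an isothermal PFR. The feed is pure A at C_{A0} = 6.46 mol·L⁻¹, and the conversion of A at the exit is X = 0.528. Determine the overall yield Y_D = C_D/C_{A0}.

0.0305

C_A = C_{A0}(1−X) = 3.049 mol·L⁻¹.
Both paths are first order in A, so the instantaneous fraction to D is constant: dC_D/d(−C_A) = k₁/(k₁+k₂) = 0.05772.
C_D = 0.05772·(C_{A0}−C_A) = 0.05772×3.411 = 0.197 mol·L⁻¹.
Y_D = C_D/C_{A0} = 0.1969/6.46 = 0.0305.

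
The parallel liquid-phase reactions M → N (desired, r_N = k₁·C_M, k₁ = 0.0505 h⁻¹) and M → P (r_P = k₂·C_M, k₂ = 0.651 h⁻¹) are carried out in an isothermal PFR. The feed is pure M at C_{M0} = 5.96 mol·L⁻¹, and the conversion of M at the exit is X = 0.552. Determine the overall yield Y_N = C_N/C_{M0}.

0.0397

C_M = C_{M0}(1−X) = 2.670 mol·L⁻¹.
Both paths are first order in M, so the instantaneous fraction to N is constant: dC_N/d(−C_M) = k₁/(k₁+k₂) = 0.07199.
C_N = 0.07199·(C_{M0}−C_M) = 0.07199×3.290 = 0.237 mol·L⁻¹.
Y_N = C_N/C_{M0} = 0.2368/5.96 = 0.0397.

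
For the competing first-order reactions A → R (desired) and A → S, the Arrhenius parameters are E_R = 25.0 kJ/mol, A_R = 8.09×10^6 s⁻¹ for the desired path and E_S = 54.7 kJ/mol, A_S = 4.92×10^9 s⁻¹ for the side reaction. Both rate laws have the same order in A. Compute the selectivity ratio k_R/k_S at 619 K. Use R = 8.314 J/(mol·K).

k_R/k_S = (A_R/A_S)·exp[−(E_R−E_S)/(RT)] = (A_R/A_S)·exp[(E_S−E_R)/(RT)].
(E_S−E_R)/(RT) = (54.7−25.0)×10³/(8.314×619) = 29700/5146 = 5.771.
k_R/k_S = (8.09×10^6/4.92×10^9)·exp(5.771) = 0.001644 × 320.9 = 0.528.

0.528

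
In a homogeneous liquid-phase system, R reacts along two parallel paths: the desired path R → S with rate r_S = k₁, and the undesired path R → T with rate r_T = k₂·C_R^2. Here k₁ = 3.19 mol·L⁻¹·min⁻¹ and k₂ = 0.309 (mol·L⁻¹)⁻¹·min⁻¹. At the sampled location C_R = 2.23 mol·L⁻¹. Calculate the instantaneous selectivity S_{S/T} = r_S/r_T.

S_{S/T} = r_S/r_T = (k₁)/(k₂·C_R^2) = (k₁/k₂)·C_R^-2.
= (3.19) / (0.309×2.230^2) = 3.190/1.537 = 2.08.
The undesired path is higher order in R, so low C_R (CSTR or dilute feed) favours S.

2.08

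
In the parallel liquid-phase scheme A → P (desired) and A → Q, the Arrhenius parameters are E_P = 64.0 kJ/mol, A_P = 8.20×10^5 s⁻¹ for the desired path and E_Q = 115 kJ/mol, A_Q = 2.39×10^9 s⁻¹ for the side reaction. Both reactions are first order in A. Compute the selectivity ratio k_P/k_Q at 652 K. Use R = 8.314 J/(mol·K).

4.18

Since both paths have the same order in A, the concentration cancels and S_{P/Q} = k_P/k_Q = (A_P/A_Q)·exp[(E_Q−E_P)/(RT)].
(E_Q−E_P)/(RT) = (115−64.0)×10³/(8.314×652) = 51000/5421 = 9.408.
k_P/k_Q = (8.20×10^5/2.39×10^9)·exp(9.408) = 3.431×10^-4 × 12190 = 4.18.
Since E_P < E_Q, lowering the temperature improves selectivity toward P.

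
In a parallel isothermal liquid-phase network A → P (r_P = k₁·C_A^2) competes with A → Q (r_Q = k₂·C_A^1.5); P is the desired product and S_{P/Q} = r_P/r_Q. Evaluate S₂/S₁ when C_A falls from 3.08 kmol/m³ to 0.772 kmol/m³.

S_{P/Q} = (k₁/k₂)·C_A^0.5, so S₂/S₁ = (C_{A,2}/C_{A,1})^0.5.
= (0.772/3.08)^0.5 = (0.2506)^0.5 = 0.501.
Selectivity toward P falls as C_A falls — high-concentration operation is favoured.

0.501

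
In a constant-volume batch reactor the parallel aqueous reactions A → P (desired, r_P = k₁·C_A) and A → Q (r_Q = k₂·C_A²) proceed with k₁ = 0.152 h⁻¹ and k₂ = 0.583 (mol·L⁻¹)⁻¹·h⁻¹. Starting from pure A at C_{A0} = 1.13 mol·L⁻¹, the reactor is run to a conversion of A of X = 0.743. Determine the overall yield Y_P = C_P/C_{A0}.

0.214

C_A = C_{A0}(1−X) = 0.2904 mol·L⁻¹.
Along a PFR/batch, dC_P/dC_A = −r_P/(r_P+r_Q) = −k₁/(k₁+k₂·C_A).
Integrating from C_{A0} to C_A: C_P = (0.152/0.583)·ln[(0.152+0.583·1.13)/(0.152+0.583·0.290)] = 0.2607·ln(0.8108/0.3213) = 0.2413 mol·L⁻¹.
Y_P = C_P/C_{A0} = 0.2413/1.13 = 0.214.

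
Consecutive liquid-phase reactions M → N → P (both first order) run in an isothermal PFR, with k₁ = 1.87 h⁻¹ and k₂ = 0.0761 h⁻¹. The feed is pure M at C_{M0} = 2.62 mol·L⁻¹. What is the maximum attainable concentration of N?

2.29 mol·L⁻¹

Evaluating C_N at τ_opt = ln(k₂/k₁)/(k₂−k₁) gives C_{N,max}/C_{M0} = (k₁/k₂)^[k₂/(k₂−k₁)].
= (1.87/0.0761)^(0.0761/(0.0761−1.87)) = (24.57)^(-0.04242) = 0.8730.
C_{N,max} = 0.8730×2.62 = 2.29 mol·L⁻¹.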